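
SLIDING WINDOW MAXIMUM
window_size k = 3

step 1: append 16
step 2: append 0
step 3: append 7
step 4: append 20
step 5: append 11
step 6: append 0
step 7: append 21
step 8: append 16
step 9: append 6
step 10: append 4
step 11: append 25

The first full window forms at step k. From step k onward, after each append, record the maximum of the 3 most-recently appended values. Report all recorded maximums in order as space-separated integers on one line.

step 1: append 16 -> window=[16] (not full yet)
step 2: append 0 -> window=[16, 0] (not full yet)
step 3: append 7 -> window=[16, 0, 7] -> max=16
step 4: append 20 -> window=[0, 7, 20] -> max=20
step 5: append 11 -> window=[7, 20, 11] -> max=20
step 6: append 0 -> window=[20, 11, 0] -> max=20
step 7: append 21 -> window=[11, 0, 21] -> max=21
step 8: append 16 -> window=[0, 21, 16] -> max=21
step 9: append 6 -> window=[21, 16, 6] -> max=21
step 10: append 4 -> window=[16, 6, 4] -> max=16
step 11: append 25 -> window=[6, 4, 25] -> max=25

Answer: 16 20 20 20 21 21 21 16 25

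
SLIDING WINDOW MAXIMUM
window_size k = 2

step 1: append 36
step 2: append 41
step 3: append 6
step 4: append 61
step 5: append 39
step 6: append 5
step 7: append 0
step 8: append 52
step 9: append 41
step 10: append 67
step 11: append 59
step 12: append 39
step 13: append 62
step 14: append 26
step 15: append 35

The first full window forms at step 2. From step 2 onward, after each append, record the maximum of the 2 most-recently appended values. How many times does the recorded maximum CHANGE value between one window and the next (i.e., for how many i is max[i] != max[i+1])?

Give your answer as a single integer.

Answer: 8

Derivation:
step 1: append 36 -> window=[36] (not full yet)
step 2: append 41 -> window=[36, 41] -> max=41
step 3: append 6 -> window=[41, 6] -> max=41
step 4: append 61 -> window=[6, 61] -> max=61
step 5: append 39 -> window=[61, 39] -> max=61
step 6: append 5 -> window=[39, 5] -> max=39
step 7: append 0 -> window=[5, 0] -> max=5
step 8: append 52 -> window=[0, 52] -> max=52
step 9: append 41 -> window=[52, 41] -> max=52
step 10: append 67 -> window=[41, 67] -> max=67
step 11: append 59 -> window=[67, 59] -> max=67
step 12: append 39 -> window=[59, 39] -> max=59
step 13: append 62 -> window=[39, 62] -> max=62
step 14: append 26 -> window=[62, 26] -> max=62
step 15: append 35 -> window=[26, 35] -> max=35
Recorded maximums: 41 41 61 61 39 5 52 52 67 67 59 62 62 35
Changes between consecutive maximums: 8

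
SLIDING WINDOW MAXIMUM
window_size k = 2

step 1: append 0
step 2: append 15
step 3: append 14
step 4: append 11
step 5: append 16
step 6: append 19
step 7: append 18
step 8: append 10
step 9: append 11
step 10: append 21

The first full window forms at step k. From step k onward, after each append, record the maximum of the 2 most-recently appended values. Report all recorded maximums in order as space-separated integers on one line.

Answer: 15 15 14 16 19 19 18 11 21

Derivation:
step 1: append 0 -> window=[0] (not full yet)
step 2: append 15 -> window=[0, 15] -> max=15
step 3: append 14 -> window=[15, 14] -> max=15
step 4: append 11 -> window=[14, 11] -> max=14
step 5: append 16 -> window=[11, 16] -> max=16
step 6: append 19 -> window=[16, 19] -> max=19
step 7: append 18 -> window=[19, 18] -> max=19
step 8: append 10 -> window=[18, 10] -> max=18
step 9: append 11 -> window=[10, 11] -> max=11
step 10: append 21 -> window=[11, 21] -> max=21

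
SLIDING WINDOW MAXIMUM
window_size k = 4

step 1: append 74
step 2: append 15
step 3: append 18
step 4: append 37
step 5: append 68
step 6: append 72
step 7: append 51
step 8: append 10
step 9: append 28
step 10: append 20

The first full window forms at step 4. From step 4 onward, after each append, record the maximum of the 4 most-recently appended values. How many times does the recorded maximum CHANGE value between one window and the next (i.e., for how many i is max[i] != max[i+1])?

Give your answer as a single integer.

Answer: 3

Derivation:
step 1: append 74 -> window=[74] (not full yet)
step 2: append 15 -> window=[74, 15] (not full yet)
step 3: append 18 -> window=[74, 15, 18] (not full yet)
step 4: append 37 -> window=[74, 15, 18, 37] -> max=74
step 5: append 68 -> window=[15, 18, 37, 68] -> max=68
step 6: append 72 -> window=[18, 37, 68, 72] -> max=72
step 7: append 51 -> window=[37, 68, 72, 51] -> max=72
step 8: append 10 -> window=[68, 72, 51, 10] -> max=72
step 9: append 28 -> window=[72, 51, 10, 28] -> max=72
step 10: append 20 -> window=[51, 10, 28, 20] -> max=51
Recorded maximums: 74 68 72 72 72 72 51
Changes between consecutive maximums: 3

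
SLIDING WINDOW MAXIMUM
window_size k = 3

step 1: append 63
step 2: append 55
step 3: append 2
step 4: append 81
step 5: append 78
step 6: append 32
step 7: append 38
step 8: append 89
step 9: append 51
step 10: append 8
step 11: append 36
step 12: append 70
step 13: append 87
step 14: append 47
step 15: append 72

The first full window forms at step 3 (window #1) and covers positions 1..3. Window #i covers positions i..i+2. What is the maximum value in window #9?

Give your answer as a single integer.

step 1: append 63 -> window=[63] (not full yet)
step 2: append 55 -> window=[63, 55] (not full yet)
step 3: append 2 -> window=[63, 55, 2] -> max=63
step 4: append 81 -> window=[55, 2, 81] -> max=81
step 5: append 78 -> window=[2, 81, 78] -> max=81
step 6: append 32 -> window=[81, 78, 32] -> max=81
step 7: append 38 -> window=[78, 32, 38] -> max=78
step 8: append 89 -> window=[32, 38, 89] -> max=89
step 9: append 51 -> window=[38, 89, 51] -> max=89
step 10: append 8 -> window=[89, 51, 8] -> max=89
step 11: append 36 -> window=[51, 8, 36] -> max=51
Window #9 max = 51

Answer: 51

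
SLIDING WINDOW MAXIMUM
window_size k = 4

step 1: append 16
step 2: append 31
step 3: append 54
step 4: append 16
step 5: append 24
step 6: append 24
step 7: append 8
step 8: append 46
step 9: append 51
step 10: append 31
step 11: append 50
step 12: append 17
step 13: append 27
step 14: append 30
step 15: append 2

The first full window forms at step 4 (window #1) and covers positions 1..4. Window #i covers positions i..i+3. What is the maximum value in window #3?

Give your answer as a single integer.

step 1: append 16 -> window=[16] (not full yet)
step 2: append 31 -> window=[16, 31] (not full yet)
step 3: append 54 -> window=[16, 31, 54] (not full yet)
step 4: append 16 -> window=[16, 31, 54, 16] -> max=54
step 5: append 24 -> window=[31, 54, 16, 24] -> max=54
step 6: append 24 -> window=[54, 16, 24, 24] -> max=54
Window #3 max = 54

Answer: 54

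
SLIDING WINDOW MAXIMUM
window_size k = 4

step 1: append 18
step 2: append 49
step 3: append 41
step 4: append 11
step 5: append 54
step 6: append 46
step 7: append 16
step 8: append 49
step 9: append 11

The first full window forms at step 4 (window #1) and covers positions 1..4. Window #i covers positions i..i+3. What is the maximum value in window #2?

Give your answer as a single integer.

step 1: append 18 -> window=[18] (not full yet)
step 2: append 49 -> window=[18, 49] (not full yet)
step 3: append 41 -> window=[18, 49, 41] (not full yet)
step 4: append 11 -> window=[18, 49, 41, 11] -> max=49
step 5: append 54 -> window=[49, 41, 11, 54] -> max=54
Window #2 max = 54

Answer: 54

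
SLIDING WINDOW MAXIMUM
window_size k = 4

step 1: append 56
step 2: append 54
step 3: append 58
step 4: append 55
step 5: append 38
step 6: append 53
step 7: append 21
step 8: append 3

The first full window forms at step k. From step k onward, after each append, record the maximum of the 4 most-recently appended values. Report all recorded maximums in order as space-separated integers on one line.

step 1: append 56 -> window=[56] (not full yet)
step 2: append 54 -> window=[56, 54] (not full yet)
step 3: append 58 -> window=[56, 54, 58] (not full yet)
step 4: append 55 -> window=[56, 54, 58, 55] -> max=58
step 5: append 38 -> window=[54, 58, 55, 38] -> max=58
step 6: append 53 -> window=[58, 55, 38, 53] -> max=58
step 7: append 21 -> window=[55, 38, 53, 21] -> max=55
step 8: append 3 -> window=[38, 53, 21, 3] -> max=53

Answer: 58 58 58 55 53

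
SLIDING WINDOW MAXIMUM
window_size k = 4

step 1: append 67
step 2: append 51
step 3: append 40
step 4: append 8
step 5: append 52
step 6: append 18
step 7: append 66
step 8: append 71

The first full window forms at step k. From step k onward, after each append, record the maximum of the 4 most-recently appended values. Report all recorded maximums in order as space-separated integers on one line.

Answer: 67 52 52 66 71

Derivation:
step 1: append 67 -> window=[67] (not full yet)
step 2: append 51 -> window=[67, 51] (not full yet)
step 3: append 40 -> window=[67, 51, 40] (not full yet)
step 4: append 8 -> window=[67, 51, 40, 8] -> max=67
step 5: append 52 -> window=[51, 40, 8, 52] -> max=52
step 6: append 18 -> window=[40, 8, 52, 18] -> max=52
step 7: append 66 -> window=[8, 52, 18, 66] -> max=66
step 8: append 71 -> window=[52, 18, 66, 71] -> max=71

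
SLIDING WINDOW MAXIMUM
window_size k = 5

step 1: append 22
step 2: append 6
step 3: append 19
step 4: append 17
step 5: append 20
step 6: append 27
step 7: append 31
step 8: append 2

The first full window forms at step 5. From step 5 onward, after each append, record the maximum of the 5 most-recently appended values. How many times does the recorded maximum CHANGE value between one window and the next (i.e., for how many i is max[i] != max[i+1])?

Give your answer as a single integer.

step 1: append 22 -> window=[22] (not full yet)
step 2: append 6 -> window=[22, 6] (not full yet)
step 3: append 19 -> window=[22, 6, 19] (not full yet)
step 4: append 17 -> window=[22, 6, 19, 17] (not full yet)
step 5: append 20 -> window=[22, 6, 19, 17, 20] -> max=22
step 6: append 27 -> window=[6, 19, 17, 20, 27] -> max=27
step 7: append 31 -> window=[19, 17, 20, 27, 31] -> max=31
step 8: append 2 -> window=[17, 20, 27, 31, 2] -> max=31
Recorded maximums: 22 27 31 31
Changes between consecutive maximums: 2

Answer: 2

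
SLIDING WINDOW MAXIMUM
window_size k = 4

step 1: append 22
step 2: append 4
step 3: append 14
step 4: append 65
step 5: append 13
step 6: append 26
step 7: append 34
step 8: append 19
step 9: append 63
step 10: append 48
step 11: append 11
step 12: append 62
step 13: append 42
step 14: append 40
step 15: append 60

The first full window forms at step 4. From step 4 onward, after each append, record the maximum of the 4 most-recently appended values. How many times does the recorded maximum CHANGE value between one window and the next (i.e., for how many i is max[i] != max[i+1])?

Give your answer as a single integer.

step 1: append 22 -> window=[22] (not full yet)
step 2: append 4 -> window=[22, 4] (not full yet)
step 3: append 14 -> window=[22, 4, 14] (not full yet)
step 4: append 65 -> window=[22, 4, 14, 65] -> max=65
step 5: append 13 -> window=[4, 14, 65, 13] -> max=65
step 6: append 26 -> window=[14, 65, 13, 26] -> max=65
step 7: append 34 -> window=[65, 13, 26, 34] -> max=65
step 8: append 19 -> window=[13, 26, 34, 19] -> max=34
step 9: append 63 -> window=[26, 34, 19, 63] -> max=63
step 10: append 48 -> window=[34, 19, 63, 48] -> max=63
step 11: append 11 -> window=[19, 63, 48, 11] -> max=63
step 12: append 62 -> window=[63, 48, 11, 62] -> max=63
step 13: append 42 -> window=[48, 11, 62, 42] -> max=62
step 14: append 40 -> window=[11, 62, 42, 40] -> max=62
step 15: append 60 -> window=[62, 42, 40, 60] -> max=62
Recorded maximums: 65 65 65 65 34 63 63 63 63 62 62 62
Changes between consecutive maximums: 3

Answer: 3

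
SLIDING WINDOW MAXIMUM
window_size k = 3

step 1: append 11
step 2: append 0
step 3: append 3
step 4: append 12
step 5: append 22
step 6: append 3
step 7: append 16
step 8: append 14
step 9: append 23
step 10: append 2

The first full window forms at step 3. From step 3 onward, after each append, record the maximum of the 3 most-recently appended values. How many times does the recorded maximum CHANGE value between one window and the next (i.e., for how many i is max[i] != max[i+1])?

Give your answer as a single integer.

step 1: append 11 -> window=[11] (not full yet)
step 2: append 0 -> window=[11, 0] (not full yet)
step 3: append 3 -> window=[11, 0, 3] -> max=11
step 4: append 12 -> window=[0, 3, 12] -> max=12
step 5: append 22 -> window=[3, 12, 22] -> max=22
step 6: append 3 -> window=[12, 22, 3] -> max=22
step 7: append 16 -> window=[22, 3, 16] -> max=22
step 8: append 14 -> window=[3, 16, 14] -> max=16
step 9: append 23 -> window=[16, 14, 23] -> max=23
step 10: append 2 -> window=[14, 23, 2] -> max=23
Recorded maximums: 11 12 22 22 22 16 23 23
Changes between consecutive maximums: 4

Answer: 4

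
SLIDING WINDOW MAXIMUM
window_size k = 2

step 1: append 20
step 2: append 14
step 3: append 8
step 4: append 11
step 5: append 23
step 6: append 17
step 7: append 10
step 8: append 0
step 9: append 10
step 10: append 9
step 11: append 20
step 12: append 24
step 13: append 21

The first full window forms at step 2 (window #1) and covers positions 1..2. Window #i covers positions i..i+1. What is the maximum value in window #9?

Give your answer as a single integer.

Answer: 10

Derivation:
step 1: append 20 -> window=[20] (not full yet)
step 2: append 14 -> window=[20, 14] -> max=20
step 3: append 8 -> window=[14, 8] -> max=14
step 4: append 11 -> window=[8, 11] -> max=11
step 5: append 23 -> window=[11, 23] -> max=23
step 6: append 17 -> window=[23, 17] -> max=23
step 7: append 10 -> window=[17, 10] -> max=17
step 8: append 0 -> window=[10, 0] -> max=10
step 9: append 10 -> window=[0, 10] -> max=10
step 10: append 9 -> window=[10, 9] -> max=10
Window #9 max = 10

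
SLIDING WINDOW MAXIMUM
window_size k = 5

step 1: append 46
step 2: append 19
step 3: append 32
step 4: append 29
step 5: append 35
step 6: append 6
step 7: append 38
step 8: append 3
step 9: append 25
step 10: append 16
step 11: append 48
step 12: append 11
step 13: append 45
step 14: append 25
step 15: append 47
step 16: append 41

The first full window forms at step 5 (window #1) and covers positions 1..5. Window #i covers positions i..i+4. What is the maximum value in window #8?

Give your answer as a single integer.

step 1: append 46 -> window=[46] (not full yet)
step 2: append 19 -> window=[46, 19] (not full yet)
step 3: append 32 -> window=[46, 19, 32] (not full yet)
step 4: append 29 -> window=[46, 19, 32, 29] (not full yet)
step 5: append 35 -> window=[46, 19, 32, 29, 35] -> max=46
step 6: append 6 -> window=[19, 32, 29, 35, 6] -> max=35
step 7: append 38 -> window=[32, 29, 35, 6, 38] -> max=38
step 8: append 3 -> window=[29, 35, 6, 38, 3] -> max=38
step 9: append 25 -> window=[35, 6, 38, 3, 25] -> max=38
step 10: append 16 -> window=[6, 38, 3, 25, 16] -> max=38
step 11: append 48 -> window=[38, 3, 25, 16, 48] -> max=48
step 12: append 11 -> window=[3, 25, 16, 48, 11] -> max=48
Window #8 max = 48

Answer: 48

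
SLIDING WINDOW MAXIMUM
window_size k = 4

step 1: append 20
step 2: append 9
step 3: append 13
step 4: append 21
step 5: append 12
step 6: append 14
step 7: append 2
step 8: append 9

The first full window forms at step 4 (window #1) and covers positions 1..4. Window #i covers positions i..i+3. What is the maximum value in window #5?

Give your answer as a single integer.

Answer: 14

Derivation:
step 1: append 20 -> window=[20] (not full yet)
step 2: append 9 -> window=[20, 9] (not full yet)
step 3: append 13 -> window=[20, 9, 13] (not full yet)
step 4: append 21 -> window=[20, 9, 13, 21] -> max=21
step 5: append 12 -> window=[9, 13, 21, 12] -> max=21
step 6: append 14 -> window=[13, 21, 12, 14] -> max=21
step 7: append 2 -> window=[21, 12, 14, 2] -> max=21
step 8: append 9 -> window=[12, 14, 2, 9] -> max=14
Window #5 max = 14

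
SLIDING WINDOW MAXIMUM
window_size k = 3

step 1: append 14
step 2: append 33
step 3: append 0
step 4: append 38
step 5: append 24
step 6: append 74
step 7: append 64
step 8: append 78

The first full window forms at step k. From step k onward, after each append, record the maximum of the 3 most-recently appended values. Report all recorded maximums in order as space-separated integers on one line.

step 1: append 14 -> window=[14] (not full yet)
step 2: append 33 -> window=[14, 33] (not full yet)
step 3: append 0 -> window=[14, 33, 0] -> max=33
step 4: append 38 -> window=[33, 0, 38] -> max=38
step 5: append 24 -> window=[0, 38, 24] -> max=38
step 6: append 74 -> window=[38, 24, 74] -> max=74
step 7: append 64 -> window=[24, 74, 64] -> max=74
step 8: append 78 -> window=[74, 64, 78] -> max=78

Answer: 33 38 38 74 74 78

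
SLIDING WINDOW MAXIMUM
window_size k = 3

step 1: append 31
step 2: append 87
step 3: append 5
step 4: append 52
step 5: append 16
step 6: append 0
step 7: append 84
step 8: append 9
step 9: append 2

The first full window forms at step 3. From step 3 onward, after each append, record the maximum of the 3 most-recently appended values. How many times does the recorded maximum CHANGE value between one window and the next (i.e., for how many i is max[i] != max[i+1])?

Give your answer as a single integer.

Answer: 2

Derivation:
step 1: append 31 -> window=[31] (not full yet)
step 2: append 87 -> window=[31, 87] (not full yet)
step 3: append 5 -> window=[31, 87, 5] -> max=87
step 4: append 52 -> window=[87, 5, 52] -> max=87
step 5: append 16 -> window=[5, 52, 16] -> max=52
step 6: append 0 -> window=[52, 16, 0] -> max=52
step 7: append 84 -> window=[16, 0, 84] -> max=84
step 8: append 9 -> window=[0, 84, 9] -> max=84
step 9: append 2 -> window=[84, 9, 2] -> max=84
Recorded maximums: 87 87 52 52 84 84 84
Changes between consecutive maximums: 2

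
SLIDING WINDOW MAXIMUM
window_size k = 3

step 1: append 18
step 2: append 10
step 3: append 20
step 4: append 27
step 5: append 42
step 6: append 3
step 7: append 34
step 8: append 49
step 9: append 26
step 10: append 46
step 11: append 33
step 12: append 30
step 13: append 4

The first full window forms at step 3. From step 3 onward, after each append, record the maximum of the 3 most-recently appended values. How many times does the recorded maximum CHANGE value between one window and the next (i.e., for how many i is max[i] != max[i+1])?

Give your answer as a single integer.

Answer: 5

Derivation:
step 1: append 18 -> window=[18] (not full yet)
step 2: append 10 -> window=[18, 10] (not full yet)
step 3: append 20 -> window=[18, 10, 20] -> max=20
step 4: append 27 -> window=[10, 20, 27] -> max=27
step 5: append 42 -> window=[20, 27, 42] -> max=42
step 6: append 3 -> window=[27, 42, 3] -> max=42
step 7: append 34 -> window=[42, 3, 34] -> max=42
step 8: append 49 -> window=[3, 34, 49] -> max=49
step 9: append 26 -> window=[34, 49, 26] -> max=49
step 10: append 46 -> window=[49, 26, 46] -> max=49
step 11: append 33 -> window=[26, 46, 33] -> max=46
step 12: append 30 -> window=[46, 33, 30] -> max=46
step 13: append 4 -> window=[33, 30, 4] -> max=33
Recorded maximums: 20 27 42 42 42 49 49 49 46 46 33
Changes between consecutive maximums: 5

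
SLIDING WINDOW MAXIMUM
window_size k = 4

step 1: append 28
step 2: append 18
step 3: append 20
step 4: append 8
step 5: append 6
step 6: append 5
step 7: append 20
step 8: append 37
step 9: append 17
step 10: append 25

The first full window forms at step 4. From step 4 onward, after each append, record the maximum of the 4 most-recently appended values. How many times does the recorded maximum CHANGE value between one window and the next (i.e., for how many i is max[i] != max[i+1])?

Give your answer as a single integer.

Answer: 2

Derivation:
step 1: append 28 -> window=[28] (not full yet)
step 2: append 18 -> window=[28, 18] (not full yet)
step 3: append 20 -> window=[28, 18, 20] (not full yet)
step 4: append 8 -> window=[28, 18, 20, 8] -> max=28
step 5: append 6 -> window=[18, 20, 8, 6] -> max=20
step 6: append 5 -> window=[20, 8, 6, 5] -> max=20
step 7: append 20 -> window=[8, 6, 5, 20] -> max=20
step 8: append 37 -> window=[6, 5, 20, 37] -> max=37
step 9: append 17 -> window=[5, 20, 37, 17] -> max=37
step 10: append 25 -> window=[20, 37, 17, 25] -> max=37
Recorded maximums: 28 20 20 20 37 37 37
Changes between consecutive maximums: 2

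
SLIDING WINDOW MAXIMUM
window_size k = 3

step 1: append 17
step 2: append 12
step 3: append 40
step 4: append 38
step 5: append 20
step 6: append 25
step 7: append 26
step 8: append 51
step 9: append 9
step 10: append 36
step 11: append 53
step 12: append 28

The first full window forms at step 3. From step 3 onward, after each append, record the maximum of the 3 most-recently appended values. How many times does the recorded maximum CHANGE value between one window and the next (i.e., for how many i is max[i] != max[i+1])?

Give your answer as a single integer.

step 1: append 17 -> window=[17] (not full yet)
step 2: append 12 -> window=[17, 12] (not full yet)
step 3: append 40 -> window=[17, 12, 40] -> max=40
step 4: append 38 -> window=[12, 40, 38] -> max=40
step 5: append 20 -> window=[40, 38, 20] -> max=40
step 6: append 25 -> window=[38, 20, 25] -> max=38
step 7: append 26 -> window=[20, 25, 26] -> max=26
step 8: append 51 -> window=[25, 26, 51] -> max=51
step 9: append 9 -> window=[26, 51, 9] -> max=51
step 10: append 36 -> window=[51, 9, 36] -> max=51
step 11: append 53 -> window=[9, 36, 53] -> max=53
step 12: append 28 -> window=[36, 53, 28] -> max=53
Recorded maximums: 40 40 40 38 26 51 51 51 53 53
Changes between consecutive maximums: 4

Answer: 4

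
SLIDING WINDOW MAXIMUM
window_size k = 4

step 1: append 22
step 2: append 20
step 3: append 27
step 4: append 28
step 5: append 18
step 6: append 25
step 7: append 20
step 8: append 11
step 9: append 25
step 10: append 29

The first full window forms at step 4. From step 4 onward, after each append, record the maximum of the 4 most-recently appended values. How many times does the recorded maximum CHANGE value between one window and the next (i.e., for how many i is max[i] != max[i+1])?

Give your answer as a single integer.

step 1: append 22 -> window=[22] (not full yet)
step 2: append 20 -> window=[22, 20] (not full yet)
step 3: append 27 -> window=[22, 20, 27] (not full yet)
step 4: append 28 -> window=[22, 20, 27, 28] -> max=28
step 5: append 18 -> window=[20, 27, 28, 18] -> max=28
step 6: append 25 -> window=[27, 28, 18, 25] -> max=28
step 7: append 20 -> window=[28, 18, 25, 20] -> max=28
step 8: append 11 -> window=[18, 25, 20, 11] -> max=25
step 9: append 25 -> window=[25, 20, 11, 25] -> max=25
step 10: append 29 -> window=[20, 11, 25, 29] -> max=29
Recorded maximums: 28 28 28 28 25 25 29
Changes between consecutive maximums: 2

Answer: 2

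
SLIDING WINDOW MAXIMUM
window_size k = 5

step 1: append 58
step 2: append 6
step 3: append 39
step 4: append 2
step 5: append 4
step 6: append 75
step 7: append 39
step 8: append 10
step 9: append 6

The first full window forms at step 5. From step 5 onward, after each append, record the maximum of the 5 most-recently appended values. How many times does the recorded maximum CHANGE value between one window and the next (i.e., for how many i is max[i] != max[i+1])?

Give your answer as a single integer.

Answer: 1

Derivation:
step 1: append 58 -> window=[58] (not full yet)
step 2: append 6 -> window=[58, 6] (not full yet)
step 3: append 39 -> window=[58, 6, 39] (not full yet)
step 4: append 2 -> window=[58, 6, 39, 2] (not full yet)
step 5: append 4 -> window=[58, 6, 39, 2, 4] -> max=58
step 6: append 75 -> window=[6, 39, 2, 4, 75] -> max=75
step 7: append 39 -> window=[39, 2, 4, 75, 39] -> max=75
step 8: append 10 -> window=[2, 4, 75, 39, 10] -> max=75
step 9: append 6 -> window=[4, 75, 39, 10, 6] -> max=75
Recorded maximums: 58 75 75 75 75
Changes between consecutive maximums: 1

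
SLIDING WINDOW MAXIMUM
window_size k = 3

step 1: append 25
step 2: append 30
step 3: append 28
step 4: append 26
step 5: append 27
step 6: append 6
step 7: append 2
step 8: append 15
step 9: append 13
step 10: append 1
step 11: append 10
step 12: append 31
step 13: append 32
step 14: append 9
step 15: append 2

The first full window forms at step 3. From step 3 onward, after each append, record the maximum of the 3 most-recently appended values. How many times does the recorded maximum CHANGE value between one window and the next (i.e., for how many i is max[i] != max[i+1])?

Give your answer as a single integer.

step 1: append 25 -> window=[25] (not full yet)
step 2: append 30 -> window=[25, 30] (not full yet)
step 3: append 28 -> window=[25, 30, 28] -> max=30
step 4: append 26 -> window=[30, 28, 26] -> max=30
step 5: append 27 -> window=[28, 26, 27] -> max=28
step 6: append 6 -> window=[26, 27, 6] -> max=27
step 7: append 2 -> window=[27, 6, 2] -> max=27
step 8: append 15 -> window=[6, 2, 15] -> max=15
step 9: append 13 -> window=[2, 15, 13] -> max=15
step 10: append 1 -> window=[15, 13, 1] -> max=15
step 11: append 10 -> window=[13, 1, 10] -> max=13
step 12: append 31 -> window=[1, 10, 31] -> max=31
step 13: append 32 -> window=[10, 31, 32] -> max=32
step 14: append 9 -> window=[31, 32, 9] -> max=32
step 15: append 2 -> window=[32, 9, 2] -> max=32
Recorded maximums: 30 30 28 27 27 15 15 15 13 31 32 32 32
Changes between consecutive maximums: 6

Answer: 6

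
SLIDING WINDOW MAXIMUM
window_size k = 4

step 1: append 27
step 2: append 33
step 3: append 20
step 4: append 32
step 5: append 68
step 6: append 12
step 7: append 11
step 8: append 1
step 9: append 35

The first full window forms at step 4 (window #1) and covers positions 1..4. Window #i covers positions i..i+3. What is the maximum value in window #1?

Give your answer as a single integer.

step 1: append 27 -> window=[27] (not full yet)
step 2: append 33 -> window=[27, 33] (not full yet)
step 3: append 20 -> window=[27, 33, 20] (not full yet)
step 4: append 32 -> window=[27, 33, 20, 32] -> max=33
Window #1 max = 33

Answer: 33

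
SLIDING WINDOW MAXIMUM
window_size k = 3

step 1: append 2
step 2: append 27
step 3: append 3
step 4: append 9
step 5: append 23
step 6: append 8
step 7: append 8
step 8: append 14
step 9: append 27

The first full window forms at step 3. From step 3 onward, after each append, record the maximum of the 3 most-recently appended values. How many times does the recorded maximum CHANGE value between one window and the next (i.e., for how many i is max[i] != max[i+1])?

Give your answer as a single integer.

step 1: append 2 -> window=[2] (not full yet)
step 2: append 27 -> window=[2, 27] (not full yet)
step 3: append 3 -> window=[2, 27, 3] -> max=27
step 4: append 9 -> window=[27, 3, 9] -> max=27
step 5: append 23 -> window=[3, 9, 23] -> max=23
step 6: append 8 -> window=[9, 23, 8] -> max=23
step 7: append 8 -> window=[23, 8, 8] -> max=23
step 8: append 14 -> window=[8, 8, 14] -> max=14
step 9: append 27 -> window=[8, 14, 27] -> max=27
Recorded maximums: 27 27 23 23 23 14 27
Changes between consecutive maximums: 3

Answer: 3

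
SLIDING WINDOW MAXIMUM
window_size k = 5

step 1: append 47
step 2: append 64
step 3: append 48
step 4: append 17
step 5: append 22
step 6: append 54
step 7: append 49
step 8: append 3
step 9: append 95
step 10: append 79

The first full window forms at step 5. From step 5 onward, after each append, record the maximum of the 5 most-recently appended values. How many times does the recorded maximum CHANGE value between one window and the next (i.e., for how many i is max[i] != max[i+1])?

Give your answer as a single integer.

Answer: 2

Derivation:
step 1: append 47 -> window=[47] (not full yet)
step 2: append 64 -> window=[47, 64] (not full yet)
step 3: append 48 -> window=[47, 64, 48] (not full yet)
step 4: append 17 -> window=[47, 64, 48, 17] (not full yet)
step 5: append 22 -> window=[47, 64, 48, 17, 22] -> max=64
step 6: append 54 -> window=[64, 48, 17, 22, 54] -> max=64
step 7: append 49 -> window=[48, 17, 22, 54, 49] -> max=54
step 8: append 3 -> window=[17, 22, 54, 49, 3] -> max=54
step 9: append 95 -> window=[22, 54, 49, 3, 95] -> max=95
step 10: append 79 -> window=[54, 49, 3, 95, 79] -> max=95
Recorded maximums: 64 64 54 54 95 95
Changes between consecutive maximums: 2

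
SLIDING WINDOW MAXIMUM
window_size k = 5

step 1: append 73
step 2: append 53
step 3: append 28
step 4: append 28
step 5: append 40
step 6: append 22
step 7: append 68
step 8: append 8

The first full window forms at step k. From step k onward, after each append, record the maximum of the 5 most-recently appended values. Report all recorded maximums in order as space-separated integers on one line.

step 1: append 73 -> window=[73] (not full yet)
step 2: append 53 -> window=[73, 53] (not full yet)
step 3: append 28 -> window=[73, 53, 28] (not full yet)
step 4: append 28 -> window=[73, 53, 28, 28] (not full yet)
step 5: append 40 -> window=[73, 53, 28, 28, 40] -> max=73
step 6: append 22 -> window=[53, 28, 28, 40, 22] -> max=53
step 7: append 68 -> window=[28, 28, 40, 22, 68] -> max=68
step 8: append 8 -> window=[28, 40, 22, 68, 8] -> max=68

Answer: 73 53 68 68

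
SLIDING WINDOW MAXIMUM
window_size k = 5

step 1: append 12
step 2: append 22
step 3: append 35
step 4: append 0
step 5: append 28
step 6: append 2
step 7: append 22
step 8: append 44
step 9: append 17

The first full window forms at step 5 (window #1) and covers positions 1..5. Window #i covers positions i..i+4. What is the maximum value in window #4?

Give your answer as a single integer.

step 1: append 12 -> window=[12] (not full yet)
step 2: append 22 -> window=[12, 22] (not full yet)
step 3: append 35 -> window=[12, 22, 35] (not full yet)
step 4: append 0 -> window=[12, 22, 35, 0] (not full yet)
step 5: append 28 -> window=[12, 22, 35, 0, 28] -> max=35
step 6: append 2 -> window=[22, 35, 0, 28, 2] -> max=35
step 7: append 22 -> window=[35, 0, 28, 2, 22] -> max=35
step 8: append 44 -> window=[0, 28, 2, 22, 44] -> max=44
Window #4 max = 44

Answer: 44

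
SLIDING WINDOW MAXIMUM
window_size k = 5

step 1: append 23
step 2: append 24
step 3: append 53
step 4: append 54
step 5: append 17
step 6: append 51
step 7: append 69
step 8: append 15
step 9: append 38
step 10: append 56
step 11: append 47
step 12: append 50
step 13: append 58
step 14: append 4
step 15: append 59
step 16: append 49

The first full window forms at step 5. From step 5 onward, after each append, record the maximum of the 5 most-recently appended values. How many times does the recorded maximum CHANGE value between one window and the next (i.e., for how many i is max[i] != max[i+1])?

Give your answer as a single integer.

Answer: 4

Derivation:
step 1: append 23 -> window=[23] (not full yet)
step 2: append 24 -> window=[23, 24] (not full yet)
step 3: append 53 -> window=[23, 24, 53] (not full yet)
step 4: append 54 -> window=[23, 24, 53, 54] (not full yet)
step 5: append 17 -> window=[23, 24, 53, 54, 17] -> max=54
step 6: append 51 -> window=[24, 53, 54, 17, 51] -> max=54
step 7: append 69 -> window=[53, 54, 17, 51, 69] -> max=69
step 8: append 15 -> window=[54, 17, 51, 69, 15] -> max=69
step 9: append 38 -> window=[17, 51, 69, 15, 38] -> max=69
step 10: append 56 -> window=[51, 69, 15, 38, 56] -> max=69
step 11: append 47 -> window=[69, 15, 38, 56, 47] -> max=69
step 12: append 50 -> window=[15, 38, 56, 47, 50] -> max=56
step 13: append 58 -> window=[38, 56, 47, 50, 58] -> max=58
step 14: append 4 -> window=[56, 47, 50, 58, 4] -> max=58
step 15: append 59 -> window=[47, 50, 58, 4, 59] -> max=59
step 16: append 49 -> window=[50, 58, 4, 59, 49] -> max=59
Recorded maximums: 54 54 69 69 69 69 69 56 58 58 59 59
Changes between consecutive maximums: 4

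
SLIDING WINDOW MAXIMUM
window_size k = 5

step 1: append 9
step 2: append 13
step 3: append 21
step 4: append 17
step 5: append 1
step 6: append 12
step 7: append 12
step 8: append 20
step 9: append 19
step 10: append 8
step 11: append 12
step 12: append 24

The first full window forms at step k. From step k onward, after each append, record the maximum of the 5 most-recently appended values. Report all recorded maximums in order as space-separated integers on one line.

step 1: append 9 -> window=[9] (not full yet)
step 2: append 13 -> window=[9, 13] (not full yet)
step 3: append 21 -> window=[9, 13, 21] (not full yet)
step 4: append 17 -> window=[9, 13, 21, 17] (not full yet)
step 5: append 1 -> window=[9, 13, 21, 17, 1] -> max=21
step 6: append 12 -> window=[13, 21, 17, 1, 12] -> max=21
step 7: append 12 -> window=[21, 17, 1, 12, 12] -> max=21
step 8: append 20 -> window=[17, 1, 12, 12, 20] -> max=20
step 9: append 19 -> window=[1, 12, 12, 20, 19] -> max=20
step 10: append 8 -> window=[12, 12, 20, 19, 8] -> max=20
step 11: append 12 -> window=[12, 20, 19, 8, 12] -> max=20
step 12: append 24 -> window=[20, 19, 8, 12, 24] -> max=24

Answer: 21 21 21 20 20 20 20 24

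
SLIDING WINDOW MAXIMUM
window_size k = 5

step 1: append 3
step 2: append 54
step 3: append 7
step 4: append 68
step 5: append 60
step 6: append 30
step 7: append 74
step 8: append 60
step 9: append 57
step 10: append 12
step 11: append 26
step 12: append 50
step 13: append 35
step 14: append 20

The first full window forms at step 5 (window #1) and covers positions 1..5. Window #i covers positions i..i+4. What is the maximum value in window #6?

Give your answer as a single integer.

Answer: 74

Derivation:
step 1: append 3 -> window=[3] (not full yet)
step 2: append 54 -> window=[3, 54] (not full yet)
step 3: append 7 -> window=[3, 54, 7] (not full yet)
step 4: append 68 -> window=[3, 54, 7, 68] (not full yet)
step 5: append 60 -> window=[3, 54, 7, 68, 60] -> max=68
step 6: append 30 -> window=[54, 7, 68, 60, 30] -> max=68
step 7: append 74 -> window=[7, 68, 60, 30, 74] -> max=74
step 8: append 60 -> window=[68, 60, 30, 74, 60] -> max=74
step 9: append 57 -> window=[60, 30, 74, 60, 57] -> max=74
step 10: append 12 -> window=[30, 74, 60, 57, 12] -> max=74
Window #6 max = 74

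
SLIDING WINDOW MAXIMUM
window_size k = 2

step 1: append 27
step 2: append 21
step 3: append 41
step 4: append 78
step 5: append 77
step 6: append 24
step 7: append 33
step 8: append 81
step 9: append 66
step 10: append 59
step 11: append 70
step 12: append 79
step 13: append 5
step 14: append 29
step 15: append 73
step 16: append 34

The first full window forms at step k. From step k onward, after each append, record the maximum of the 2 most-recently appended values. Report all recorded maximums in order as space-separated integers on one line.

step 1: append 27 -> window=[27] (not full yet)
step 2: append 21 -> window=[27, 21] -> max=27
step 3: append 41 -> window=[21, 41] -> max=41
step 4: append 78 -> window=[41, 78] -> max=78
step 5: append 77 -> window=[78, 77] -> max=78
step 6: append 24 -> window=[77, 24] -> max=77
step 7: append 33 -> window=[24, 33] -> max=33
step 8: append 81 -> window=[33, 81] -> max=81
step 9: append 66 -> window=[81, 66] -> max=81
step 10: append 59 -> window=[66, 59] -> max=66
step 11: append 70 -> window=[59, 70] -> max=70
step 12: append 79 -> window=[70, 79] -> max=79
step 13: append 5 -> window=[79, 5] -> max=79
step 14: append 29 -> window=[5, 29] -> max=29
step 15: append 73 -> window=[29, 73] -> max=73
step 16: append 34 -> window=[73, 34] -> max=73

Answer: 27 41 78 78 77 33 81 81 66 70 79 79 29 73 73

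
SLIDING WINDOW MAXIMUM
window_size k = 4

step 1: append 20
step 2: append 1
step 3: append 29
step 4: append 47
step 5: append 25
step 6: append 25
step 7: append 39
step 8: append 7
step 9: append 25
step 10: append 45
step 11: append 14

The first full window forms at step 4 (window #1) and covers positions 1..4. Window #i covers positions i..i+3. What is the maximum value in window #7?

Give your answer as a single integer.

Answer: 45

Derivation:
step 1: append 20 -> window=[20] (not full yet)
step 2: append 1 -> window=[20, 1] (not full yet)
step 3: append 29 -> window=[20, 1, 29] (not full yet)
step 4: append 47 -> window=[20, 1, 29, 47] -> max=47
step 5: append 25 -> window=[1, 29, 47, 25] -> max=47
step 6: append 25 -> window=[29, 47, 25, 25] -> max=47
step 7: append 39 -> window=[47, 25, 25, 39] -> max=47
step 8: append 7 -> window=[25, 25, 39, 7] -> max=39
step 9: append 25 -> window=[25, 39, 7, 25] -> max=39
step 10: append 45 -> window=[39, 7, 25, 45] -> max=45
Window #7 max = 45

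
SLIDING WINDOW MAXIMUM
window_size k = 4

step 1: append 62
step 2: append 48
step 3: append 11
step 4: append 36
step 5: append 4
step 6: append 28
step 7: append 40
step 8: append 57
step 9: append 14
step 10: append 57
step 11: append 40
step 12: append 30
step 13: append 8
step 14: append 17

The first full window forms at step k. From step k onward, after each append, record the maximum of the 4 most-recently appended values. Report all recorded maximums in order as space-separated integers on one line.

step 1: append 62 -> window=[62] (not full yet)
step 2: append 48 -> window=[62, 48] (not full yet)
step 3: append 11 -> window=[62, 48, 11] (not full yet)
step 4: append 36 -> window=[62, 48, 11, 36] -> max=62
step 5: append 4 -> window=[48, 11, 36, 4] -> max=48
step 6: append 28 -> window=[11, 36, 4, 28] -> max=36
step 7: append 40 -> window=[36, 4, 28, 40] -> max=40
step 8: append 57 -> window=[4, 28, 40, 57] -> max=57
step 9: append 14 -> window=[28, 40, 57, 14] -> max=57
step 10: append 57 -> window=[40, 57, 14, 57] -> max=57
step 11: append 40 -> window=[57, 14, 57, 40] -> max=57
step 12: append 30 -> window=[14, 57, 40, 30] -> max=57
step 13: append 8 -> window=[57, 40, 30, 8] -> max=57
step 14: append 17 -> window=[40, 30, 8, 17] -> max=40

Answer: 62 48 36 40 57 57 57 57 57 57 40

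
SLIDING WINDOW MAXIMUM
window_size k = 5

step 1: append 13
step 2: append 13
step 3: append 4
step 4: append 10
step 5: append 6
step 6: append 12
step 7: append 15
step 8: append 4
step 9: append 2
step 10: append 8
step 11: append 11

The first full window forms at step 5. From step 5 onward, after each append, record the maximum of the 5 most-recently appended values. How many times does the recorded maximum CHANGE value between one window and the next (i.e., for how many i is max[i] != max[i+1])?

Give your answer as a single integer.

step 1: append 13 -> window=[13] (not full yet)
step 2: append 13 -> window=[13, 13] (not full yet)
step 3: append 4 -> window=[13, 13, 4] (not full yet)
step 4: append 10 -> window=[13, 13, 4, 10] (not full yet)
step 5: append 6 -> window=[13, 13, 4, 10, 6] -> max=13
step 6: append 12 -> window=[13, 4, 10, 6, 12] -> max=13
step 7: append 15 -> window=[4, 10, 6, 12, 15] -> max=15
step 8: append 4 -> window=[10, 6, 12, 15, 4] -> max=15
step 9: append 2 -> window=[6, 12, 15, 4, 2] -> max=15
step 10: append 8 -> window=[12, 15, 4, 2, 8] -> max=15
step 11: append 11 -> window=[15, 4, 2, 8, 11] -> max=15
Recorded maximums: 13 13 15 15 15 15 15
Changes between consecutive maximums: 1

Answer: 1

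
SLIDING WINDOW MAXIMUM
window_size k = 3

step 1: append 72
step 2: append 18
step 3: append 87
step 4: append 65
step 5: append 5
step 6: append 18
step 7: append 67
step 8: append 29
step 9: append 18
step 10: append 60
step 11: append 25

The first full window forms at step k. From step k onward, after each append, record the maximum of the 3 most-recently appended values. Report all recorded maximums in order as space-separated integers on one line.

Answer: 87 87 87 65 67 67 67 60 60

Derivation:
step 1: append 72 -> window=[72] (not full yet)
step 2: append 18 -> window=[72, 18] (not full yet)
step 3: append 87 -> window=[72, 18, 87] -> max=87
step 4: append 65 -> window=[18, 87, 65] -> max=87
step 5: append 5 -> window=[87, 65, 5] -> max=87
step 6: append 18 -> window=[65, 5, 18] -> max=65
step 7: append 67 -> window=[5, 18, 67] -> max=67
step 8: append 29 -> window=[18, 67, 29] -> max=67
step 9: append 18 -> window=[67, 29, 18] -> max=67
step 10: append 60 -> window=[29, 18, 60] -> max=60
step 11: append 25 -> window=[18, 60, 25] -> max=60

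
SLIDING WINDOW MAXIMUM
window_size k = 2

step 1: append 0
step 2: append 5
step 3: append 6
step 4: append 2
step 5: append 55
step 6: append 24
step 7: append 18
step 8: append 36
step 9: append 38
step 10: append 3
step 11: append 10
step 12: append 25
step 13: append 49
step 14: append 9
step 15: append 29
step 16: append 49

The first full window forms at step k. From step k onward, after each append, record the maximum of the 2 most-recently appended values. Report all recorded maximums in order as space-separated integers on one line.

step 1: append 0 -> window=[0] (not full yet)
step 2: append 5 -> window=[0, 5] -> max=5
step 3: append 6 -> window=[5, 6] -> max=6
step 4: append 2 -> window=[6, 2] -> max=6
step 5: append 55 -> window=[2, 55] -> max=55
step 6: append 24 -> window=[55, 24] -> max=55
step 7: append 18 -> window=[24, 18] -> max=24
step 8: append 36 -> window=[18, 36] -> max=36
step 9: append 38 -> window=[36, 38] -> max=38
step 10: append 3 -> window=[38, 3] -> max=38
step 11: append 10 -> window=[3, 10] -> max=10
step 12: append 25 -> window=[10, 25] -> max=25
step 13: append 49 -> window=[25, 49] -> max=49
step 14: append 9 -> window=[49, 9] -> max=49
step 15: append 29 -> window=[9, 29] -> max=29
step 16: append 49 -> window=[29, 49] -> max=49

Answer: 5 6 6 55 55 24 36 38 38 10 25 49 49 29 49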